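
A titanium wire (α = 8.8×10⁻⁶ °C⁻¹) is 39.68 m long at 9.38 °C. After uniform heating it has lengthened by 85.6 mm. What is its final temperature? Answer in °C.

ΔL = αL₀ΔT ⇒ ΔT = ΔL / (αL₀)
ΔT = 85.6×10⁻³ m / (8.8×10⁻⁶ × 39.68 m) = 245.14 K
T = 9.38 + 245.14 = 254.52 °C

T = 255 °C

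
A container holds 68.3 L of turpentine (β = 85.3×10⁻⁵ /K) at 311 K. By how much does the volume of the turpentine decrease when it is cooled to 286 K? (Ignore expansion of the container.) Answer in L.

ΔV = 1.46 L

|ΔT| = |286 − 311| = 25 K
ΔV = βV₀ΔT = (85.3×10⁻⁵)(68.3)(25) = 1.46 L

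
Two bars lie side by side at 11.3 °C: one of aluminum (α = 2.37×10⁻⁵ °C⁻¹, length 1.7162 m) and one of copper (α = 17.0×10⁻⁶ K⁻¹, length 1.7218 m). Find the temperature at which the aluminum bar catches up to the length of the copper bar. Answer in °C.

T = 502.4 °C

L₁(1 + α₁ΔT) = L₂(1 + α₂ΔT) ⇒ ΔT = (L₂ − L₁)/(α₁L₁ − α₂L₂)
L₂ − L₁ = 1.7218 − 1.7162 = 5.60×10⁻³ m
α₁L₁ − α₂L₂ = 2.37×10⁻⁵×1.7162 − 17.0×10⁻⁶×1.7218 = 1.140334×10⁻⁵ m/K
ΔT = 5.60×10⁻³ / 1.140334×10⁻⁵ = 491.084 K
T = 11.3 + 491.084 = 502.384 °C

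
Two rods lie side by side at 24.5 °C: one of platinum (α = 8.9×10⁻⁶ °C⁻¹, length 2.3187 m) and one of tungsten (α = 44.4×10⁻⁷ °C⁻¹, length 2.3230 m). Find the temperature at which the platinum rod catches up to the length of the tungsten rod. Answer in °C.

T = 441.1 °C

L₁(1 + α₁ΔT) = L₂(1 + α₂ΔT) ⇒ ΔT = (L₂ − L₁)/(α₁L₁ − α₂L₂)
L₂ − L₁ = 2.3230 − 2.3187 = 4.30×10⁻³ m
α₁L₁ − α₂L₂ = 8.9×10⁻⁶×2.3187 − 44.4×10⁻⁷×2.3230 = 1.032231×10⁻⁵ m/K
ΔT = 4.30×10⁻³ / 1.032231×10⁻⁵ = 416.573 K
T = 24.5 + 416.573 = 441.073 °C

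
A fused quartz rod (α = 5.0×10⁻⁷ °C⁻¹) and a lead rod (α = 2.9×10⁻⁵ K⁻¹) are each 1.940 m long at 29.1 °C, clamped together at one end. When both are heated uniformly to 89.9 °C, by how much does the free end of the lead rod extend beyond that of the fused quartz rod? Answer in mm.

3.36 mm

ΔT = 60.8 K
fused quartz: ΔL = 5.0×10⁻⁷ × 1.940 m × 60.8 = 5.8976×10⁻⁵ m = 0.058976 mm
lead: ΔL = 2.9×10⁻⁵ × 1.940 m × 60.8 = 3.4206×10⁻³ m = 3.4206 mm
difference = 3.4206 − 0.058976 = 3.361624 mm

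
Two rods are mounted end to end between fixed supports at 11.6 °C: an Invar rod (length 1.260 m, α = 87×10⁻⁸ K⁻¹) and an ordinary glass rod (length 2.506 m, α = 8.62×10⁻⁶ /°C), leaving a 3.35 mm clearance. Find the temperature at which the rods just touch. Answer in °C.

T = 159 °C

α₁L₁ = 1.0962×10⁻⁶ m/K, α₂L₂ = 2.160172×10⁻⁵ m/K → total 2.269792×10⁻⁵ m/K
ΔT = g/(α₁L₁+α₂L₂) = 3.35×10⁻³ / 2.269792×10⁻⁵ = 147.59 K
T = 11.6 + 147.59 = 159.19 °C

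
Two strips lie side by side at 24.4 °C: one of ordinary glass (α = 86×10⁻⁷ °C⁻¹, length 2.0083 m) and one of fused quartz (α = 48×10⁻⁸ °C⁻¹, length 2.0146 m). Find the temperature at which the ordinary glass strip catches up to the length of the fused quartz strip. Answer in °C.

L₁(1 + α₁ΔT) = L₂(1 + α₂ΔT) ⇒ ΔT = (L₂ − L₁)/(α₁L₁ − α₂L₂)
L₂ − L₁ = 2.0146 − 2.0083 = 6.30×10⁻³ m
α₁L₁ − α₂L₂ = 86×10⁻⁷×2.0083 − 48×10⁻⁸×2.0146 = 1.6304372×10⁻⁵ m/K
ΔT = 6.30×10⁻³ / 1.6304372×10⁻⁵ = 386.399 K
T = 24.4 + 386.399 = 410.799 °C

T = 410.8 °C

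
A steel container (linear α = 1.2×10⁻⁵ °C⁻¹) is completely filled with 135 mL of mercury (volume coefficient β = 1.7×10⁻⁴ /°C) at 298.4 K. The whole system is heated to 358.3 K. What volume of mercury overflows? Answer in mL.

The container also expands: β_container ≈ 3α = 3.6×10⁻⁵ /K
Net overflow = V₀(β_liq − 3α_cont)ΔT
β − 3α = 1.70×10⁻⁴ − 3.6×10⁻⁵ = 1.34×10⁻⁴ /K; ΔT = 59.9 K
ΔV = 135 × 1.34×10⁻⁴ × 59.9 = 1.08 mL

1.08 mL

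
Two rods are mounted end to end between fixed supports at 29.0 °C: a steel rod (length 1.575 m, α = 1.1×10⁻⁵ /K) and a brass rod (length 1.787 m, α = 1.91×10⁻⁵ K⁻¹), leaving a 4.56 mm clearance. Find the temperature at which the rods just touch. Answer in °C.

T = 118 °C

α₁L₁ = 1.7325×10⁻⁵ m/K, α₂L₂ = 3.41317×10⁻⁵ m/K → total 5.14567×10⁻⁵ m/K
ΔT = g/(α₁L₁+α₂L₂) = 4.56×10⁻³ / 5.14567×10⁻⁵ = 88.62 K
T = 29.0 + 88.62 = 117.62 °C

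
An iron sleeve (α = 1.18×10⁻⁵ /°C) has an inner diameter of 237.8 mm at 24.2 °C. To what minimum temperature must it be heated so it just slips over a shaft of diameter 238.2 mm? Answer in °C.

Required Δd = 238.2 − 237.8 = 0.4 mm
Δd = αd₀ΔT ⇒ ΔT = Δd/(αd₀) = 0.4 / (1.18×10⁻⁵ × 237.8) = 142.55 K
T_min = 24.2 + 142.55 = 166.75 °C

T = 167 °C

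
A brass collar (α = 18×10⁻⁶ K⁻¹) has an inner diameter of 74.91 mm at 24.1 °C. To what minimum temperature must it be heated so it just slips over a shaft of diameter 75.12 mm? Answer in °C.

T = 180 °C

Required Δd = 75.12 − 74.91 = 0.21 mm
Δd = αd₀ΔT ⇒ ΔT = Δd/(αd₀) = 0.21 / (18×10⁻⁶ × 74.91) = 155.74 K
T_min = 24.1 + 155.74 = 179.84 °C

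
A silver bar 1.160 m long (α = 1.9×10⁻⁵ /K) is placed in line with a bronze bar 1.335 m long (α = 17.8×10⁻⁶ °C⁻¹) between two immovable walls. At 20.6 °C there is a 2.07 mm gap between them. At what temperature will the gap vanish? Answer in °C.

T = 65.8 °C

α₁L₁ = 2.204×10⁻⁵ m/K, α₂L₂ = 2.3763×10⁻⁵ m/K → total 4.5803×10⁻⁵ m/K
ΔT = g/(α₁L₁+α₂L₂) = 2.07×10⁻³ / 4.5803×10⁻⁵ = 45.194 K
T = 20.6 + 45.194 = 65.794 °C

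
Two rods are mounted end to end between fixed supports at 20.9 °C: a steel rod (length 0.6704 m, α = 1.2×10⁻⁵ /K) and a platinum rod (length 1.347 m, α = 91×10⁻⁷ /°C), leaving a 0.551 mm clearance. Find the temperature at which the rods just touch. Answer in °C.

T = 48.0 °C

Gap closes when ΔL₁ + ΔL₂ = 0.551 mm = 5.51×10⁻⁴ m
(α₁L₁ + α₂L₂)ΔT = g
α₁L₁ + α₂L₂ = 1.2×10⁻⁵×0.6704 + 91×10⁻⁷×1.347 = 2.03025×10⁻⁵ m/K
ΔT = 5.51×10⁻⁴ / 2.03025×10⁻⁵ = 27.140 K
T = 20.9 + 27.140 = 48.040 °C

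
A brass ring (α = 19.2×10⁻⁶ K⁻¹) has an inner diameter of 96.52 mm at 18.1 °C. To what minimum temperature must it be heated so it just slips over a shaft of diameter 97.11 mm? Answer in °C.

Required Δd = 97.11 − 96.52 = 0.59 mm
Δd = αd₀ΔT ⇒ ΔT = Δd/(αd₀) = 0.59 / (19.2×10⁻⁶ × 96.52) = 318.37 K
T_min = 18.1 + 318.37 = 336.47 °C

T = 336 °C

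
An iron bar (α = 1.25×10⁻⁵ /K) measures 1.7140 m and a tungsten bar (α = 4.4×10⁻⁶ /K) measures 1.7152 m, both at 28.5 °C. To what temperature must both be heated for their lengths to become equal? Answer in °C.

Equal length when α₁L₁ΔT − α₂L₂ΔT = L₂ − L₁ = 1.20×10⁻³ m
α₁L₁ = 2.1425×10⁻⁵, α₂L₂ = 7.54688×10⁻⁶ → Δ(αL) = 1.387812×10⁻⁵ m/K
ΔT = 1.20×10⁻³ / 1.387812×10⁻⁵ = 86.467 K, so T = 28.5 + 86.467 = 114.967 °C

T = 115.0 °C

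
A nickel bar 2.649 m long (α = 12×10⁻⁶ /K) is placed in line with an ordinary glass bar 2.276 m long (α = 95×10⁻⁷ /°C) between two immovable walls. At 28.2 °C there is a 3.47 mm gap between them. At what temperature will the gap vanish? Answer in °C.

T = 93.2 °C

Gap closes when ΔL₁ + ΔL₂ = 3.47 mm = 3.47×10⁻³ m
(α₁L₁ + α₂L₂)ΔT = g
α₁L₁ + α₂L₂ = 12×10⁻⁶×2.649 + 95×10⁻⁷×2.276 = 5.341×10⁻⁵ m/K
ΔT = 3.47×10⁻³ / 5.341×10⁻⁵ = 64.969 K
T = 28.2 + 64.969 = 93.169 °C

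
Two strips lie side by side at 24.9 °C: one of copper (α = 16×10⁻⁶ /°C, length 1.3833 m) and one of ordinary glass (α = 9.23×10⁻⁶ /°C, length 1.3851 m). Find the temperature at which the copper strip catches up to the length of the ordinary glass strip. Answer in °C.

L₁(1 + α₁ΔT) = L₂(1 + α₂ΔT) ⇒ ΔT = (L₂ − L₁)/(α₁L₁ − α₂L₂)
L₂ − L₁ = 1.3851 − 1.3833 = 1.80×10⁻³ m
α₁L₁ − α₂L₂ = 16×10⁻⁶×1.3833 − 9.23×10⁻⁶×1.3851 = 9.348327×10⁻⁶ m/K
ΔT = 1.80×10⁻³ / 9.348327×10⁻⁶ = 192.548 K
T = 24.9 + 192.548 = 217.448 °C

T = 217.4 °C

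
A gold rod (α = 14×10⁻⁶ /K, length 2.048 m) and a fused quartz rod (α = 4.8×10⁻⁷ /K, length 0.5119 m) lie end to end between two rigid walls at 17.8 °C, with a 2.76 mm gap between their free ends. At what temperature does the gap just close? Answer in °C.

α₁L₁ = 2.8672×10⁻⁵ m/K, α₂L₂ = 2.45712×10⁻⁷ m/K → total 2.8917712×10⁻⁵ m/K
ΔT = g/(α₁L₁+α₂L₂) = 2.76×10⁻³ / 2.8917712×10⁻⁵ = 95.44 K
T = 17.8 + 95.44 = 113.24 °C

T = 113 °C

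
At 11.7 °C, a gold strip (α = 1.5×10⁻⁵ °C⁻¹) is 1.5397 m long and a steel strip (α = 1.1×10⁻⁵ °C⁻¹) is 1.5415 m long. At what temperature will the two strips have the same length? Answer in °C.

T = 304.9 °C

Equal length when α₁L₁ΔT − α₂L₂ΔT = L₂ − L₁ = 1.80×10⁻³ m
α₁L₁ = 2.30955×10⁻⁵, α₂L₂ = 1.69565×10⁻⁵ → Δ(αL) = 6.139×10⁻⁶ m/K
ΔT = 1.80×10⁻³ / 6.139×10⁻⁶ = 293.207 K, so T = 11.7 + 293.207 = 304.907 °C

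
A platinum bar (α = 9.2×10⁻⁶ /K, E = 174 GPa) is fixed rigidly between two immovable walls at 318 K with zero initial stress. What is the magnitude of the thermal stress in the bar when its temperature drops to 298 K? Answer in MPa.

σ = 32.0 MPa

Fully constrained: the free strain ε = αΔT is blocked, so σ = Eε = EαΔT.
|ΔT| = 20 K
σ = 174×10⁹ × 9.2×10⁻⁶ × 20 = 3.20×10⁷ Pa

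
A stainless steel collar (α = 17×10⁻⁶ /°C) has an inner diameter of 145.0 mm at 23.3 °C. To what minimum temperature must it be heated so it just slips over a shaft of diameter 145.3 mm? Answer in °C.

Required Δd = 145.3 − 145.0 = 0.3 mm
Δd = αd₀ΔT ⇒ ΔT = Δd/(αd₀) = 0.3 / (17×10⁻⁶ × 145.0) = 121.70 K
T_min = 23.3 + 121.70 = 145.00 °C

T = 145 °C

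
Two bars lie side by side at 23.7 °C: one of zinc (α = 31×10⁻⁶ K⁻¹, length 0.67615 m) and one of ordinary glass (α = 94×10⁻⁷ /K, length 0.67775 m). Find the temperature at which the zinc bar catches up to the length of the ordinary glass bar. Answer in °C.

T = 133.4 °C

L₁(1 + α₁ΔT) = L₂(1 + α₂ΔT) ⇒ ΔT = (L₂ − L₁)/(α₁L₁ − α₂L₂)
L₂ − L₁ = 0.67775 − 0.67615 = 1.60×10⁻³ m
α₁L₁ − α₂L₂ = 31×10⁻⁶×0.67615 − 94×10⁻⁷×0.67775 = 1.45898×10⁻⁵ m/K
ΔT = 1.60×10⁻³ / 1.45898×10⁻⁵ = 109.666 K
T = 23.7 + 109.666 = 133.366 °C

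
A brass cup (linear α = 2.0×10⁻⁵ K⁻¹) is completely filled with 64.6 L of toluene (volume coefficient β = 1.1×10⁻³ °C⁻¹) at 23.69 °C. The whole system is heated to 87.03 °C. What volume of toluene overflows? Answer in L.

4.26 L

The cup also expands: β_container ≈ 3α = 6.0×10⁻⁵ /K
Net overflow = V₀(β_liq − 3α_cont)ΔT
β − 3α = 1.10×10⁻³ − 6.0×10⁻⁵ = 1.04×10⁻³ /K; ΔT = 63.34 K
ΔV = 64.6 × 1.04×10⁻³ × 63.34 = 4.26 L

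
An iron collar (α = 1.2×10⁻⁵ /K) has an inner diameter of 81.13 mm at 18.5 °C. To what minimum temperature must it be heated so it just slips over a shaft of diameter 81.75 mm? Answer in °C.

Required Δd = 81.75 − 81.13 = 0.62 mm
Δd = αd₀ΔT ⇒ ΔT = Δd/(αd₀) = 0.62 / (1.2×10⁻⁵ × 81.13) = 636.84 K
T_min = 18.5 + 636.84 = 655.34 °C

T = 655 °C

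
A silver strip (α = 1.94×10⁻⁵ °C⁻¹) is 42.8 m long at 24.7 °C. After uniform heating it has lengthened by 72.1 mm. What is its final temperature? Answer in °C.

T = 112 °C

ΔL = αL₀ΔT ⇒ ΔT = ΔL / (αL₀)
ΔT = 72.1×10⁻³ m / (1.94×10⁻⁵ × 42.8 m) = 86.83 K
T = 24.7 + 86.83 = 111.53 °C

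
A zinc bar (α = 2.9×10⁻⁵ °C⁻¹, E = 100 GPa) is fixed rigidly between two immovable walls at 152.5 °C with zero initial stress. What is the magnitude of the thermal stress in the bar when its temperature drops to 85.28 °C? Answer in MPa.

σ = 195 MPa

Fully constrained: the free strain ε = αΔT is blocked, so σ = Eε = EαΔT.
|ΔT| = 67.22 K
σ = 100×10⁹ × 2.9×10⁻⁵ × 67.22 = 1.95×10⁸ Pa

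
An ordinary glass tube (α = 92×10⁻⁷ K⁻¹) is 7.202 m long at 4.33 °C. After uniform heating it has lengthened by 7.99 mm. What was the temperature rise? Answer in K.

ΔT = 121 K

ΔL = αL₀ΔT ⇒ ΔT = ΔL / (αL₀)
ΔT = 7.99×10⁻³ m / (92×10⁻⁷ × 7.202 m) = 120.59 K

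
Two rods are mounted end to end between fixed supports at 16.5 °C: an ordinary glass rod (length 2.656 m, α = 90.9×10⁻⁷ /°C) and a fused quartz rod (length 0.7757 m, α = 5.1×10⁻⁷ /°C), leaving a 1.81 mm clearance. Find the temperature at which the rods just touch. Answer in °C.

T = 90.3 °C

Gap closes when ΔL₁ + ΔL₂ = 1.81 mm = 1.81×10⁻³ m
(α₁L₁ + α₂L₂)ΔT = g
α₁L₁ + α₂L₂ = 90.9×10⁻⁷×2.656 + 5.1×10⁻⁷×0.7757 = 2.4538647×10⁻⁵ m/K
ΔT = 1.81×10⁻³ / 2.4538647×10⁻⁵ = 73.761 K
T = 16.5 + 73.761 = 90.261 °C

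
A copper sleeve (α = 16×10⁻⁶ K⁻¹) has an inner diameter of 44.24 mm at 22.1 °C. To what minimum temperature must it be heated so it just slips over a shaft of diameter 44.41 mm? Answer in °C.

Required Δd = 44.41 − 44.24 = 0.17 mm
Δd = αd₀ΔT ⇒ ΔT = Δd/(αd₀) = 0.17 / (16×10⁻⁶ × 44.24) = 240.17 K
T_min = 22.1 + 240.17 = 262.27 °C

T = 262 °C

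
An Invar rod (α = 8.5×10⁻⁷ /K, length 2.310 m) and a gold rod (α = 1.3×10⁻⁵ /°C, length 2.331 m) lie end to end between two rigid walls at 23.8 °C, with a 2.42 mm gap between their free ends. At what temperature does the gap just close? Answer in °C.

T = 98.8 °C

α₁L₁ = 1.9635×10⁻⁶ m/K, α₂L₂ = 3.0303×10⁻⁵ m/K → total 3.22665×10⁻⁵ m/K
ΔT = g/(α₁L₁+α₂L₂) = 2.42×10⁻³ / 3.22665×10⁻⁵ = 75.000 K
T = 23.8 + 75.000 = 98.800 °C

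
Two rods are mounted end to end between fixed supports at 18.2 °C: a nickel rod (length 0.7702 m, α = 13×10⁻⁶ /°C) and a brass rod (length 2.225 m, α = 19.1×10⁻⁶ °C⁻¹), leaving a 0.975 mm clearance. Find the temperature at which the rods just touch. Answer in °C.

T = 36.8 °C

α₁L₁ = 1.00126×10⁻⁵ m/K, α₂L₂ = 4.24975×10⁻⁵ m/K → total 5.25101×10⁻⁵ m/K
ΔT = g/(α₁L₁+α₂L₂) = 9.75×10⁻⁴ / 5.25101×10⁻⁵ = 18.568 K
T = 18.2 + 18.568 = 36.768 °C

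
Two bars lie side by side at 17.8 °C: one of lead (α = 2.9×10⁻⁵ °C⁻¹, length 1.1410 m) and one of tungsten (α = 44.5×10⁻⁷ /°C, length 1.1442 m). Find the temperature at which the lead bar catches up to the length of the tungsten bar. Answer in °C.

T = 132.1 °C

Equal length when α₁L₁ΔT − α₂L₂ΔT = L₂ − L₁ = 3.20×10⁻³ m
α₁L₁ = 3.3089×10⁻⁵, α₂L₂ = 5.09169×10⁻⁶ → Δ(αL) = 2.799731×10⁻⁵ m/K
ΔT = 3.20×10⁻³ / 2.799731×10⁻⁵ = 114.297 K, so T = 17.8 + 114.297 = 132.097 °C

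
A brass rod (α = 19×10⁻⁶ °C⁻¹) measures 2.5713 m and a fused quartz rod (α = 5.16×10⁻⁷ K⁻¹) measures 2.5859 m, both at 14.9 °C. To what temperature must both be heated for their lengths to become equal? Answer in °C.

T = 322.1 °C

Equal length when α₁L₁ΔT − α₂L₂ΔT = L₂ − L₁ = 1.46×10⁻² m
α₁L₁ = 4.88547×10⁻⁵, α₂L₂ = 1.3343244×10⁻⁶ → Δ(αL) = 4.75203756×10⁻⁵ m/K
ΔT = 1.46×10⁻² / 4.75203756×10⁻⁵ = 307.237 K, so T = 14.9 + 307.237 = 322.137 °C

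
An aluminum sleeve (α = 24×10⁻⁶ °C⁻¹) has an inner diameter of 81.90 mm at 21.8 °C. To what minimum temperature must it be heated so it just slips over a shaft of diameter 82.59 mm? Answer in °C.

Required Δd = 82.59 − 81.90 = 0.69 mm
Δd = αd₀ΔT ⇒ ΔT = Δd/(αd₀) = 0.69 / (24×10⁻⁶ × 81.90) = 351.04 K
T_min = 21.8 + 351.04 = 372.84 °C

T = 373 °C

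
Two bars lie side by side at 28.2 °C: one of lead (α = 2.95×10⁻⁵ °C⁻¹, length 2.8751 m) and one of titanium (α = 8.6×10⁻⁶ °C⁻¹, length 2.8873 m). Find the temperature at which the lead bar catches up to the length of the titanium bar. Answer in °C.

L₁(1 + α₁ΔT) = L₂(1 + α₂ΔT) ⇒ ΔT = (L₂ − L₁)/(α₁L₁ − α₂L₂)
L₂ − L₁ = 2.8873 − 2.8751 = 1.22×10⁻² m
α₁L₁ − α₂L₂ = 2.95×10⁻⁵×2.8751 − 8.6×10⁻⁶×2.8873 = 5.998467×10⁻⁵ m/K
ΔT = 1.22×10⁻² / 5.998467×10⁻⁵ = 203.385 K
T = 28.2 + 203.385 = 231.585 °C

T = 231.6 °C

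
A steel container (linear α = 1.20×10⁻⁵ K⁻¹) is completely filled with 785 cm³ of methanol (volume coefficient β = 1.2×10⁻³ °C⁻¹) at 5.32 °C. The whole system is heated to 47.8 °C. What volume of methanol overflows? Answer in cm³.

The container also expands: β_container ≈ 3α = 3.6×10⁻⁵ /K
Net overflow = V₀(β_liq − 3α_cont)ΔT
β − 3α = 1.20×10⁻³ − 3.6×10⁻⁵ = 1.164×10⁻³ /K; ΔT = 42.48 K
ΔV = 785 × 1.164×10⁻³ × 42.48 = 38.8 cm³

38.8 cm³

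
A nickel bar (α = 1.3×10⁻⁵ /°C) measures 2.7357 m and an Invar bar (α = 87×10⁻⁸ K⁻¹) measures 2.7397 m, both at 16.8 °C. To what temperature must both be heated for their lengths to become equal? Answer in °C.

L₁(1 + α₁ΔT) = L₂(1 + α₂ΔT) ⇒ ΔT = (L₂ − L₁)/(α₁L₁ − α₂L₂)
L₂ − L₁ = 2.7397 − 2.7357 = 4.00×10⁻³ m
α₁L₁ − α₂L₂ = 1.3×10⁻⁵×2.7357 − 87×10⁻⁸×2.7397 = 3.3180561×10⁻⁵ m/K
ΔT = 4.00×10⁻³ / 3.3180561×10⁻⁵ = 120.553 K
T = 16.8 + 120.553 = 137.353 °C

T = 137.4 °C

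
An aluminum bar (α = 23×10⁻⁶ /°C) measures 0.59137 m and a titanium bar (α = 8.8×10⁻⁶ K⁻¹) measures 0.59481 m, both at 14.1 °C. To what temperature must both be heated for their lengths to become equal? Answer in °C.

T = 425.2 °C

Equal length when α₁L₁ΔT − α₂L₂ΔT = L₂ − L₁ = 3.44×10⁻³ m
α₁L₁ = 1.360151×10⁻⁵, α₂L₂ = 5.234328×10⁻⁶ → Δ(αL) = 8.367182×10⁻⁶ m/K
ΔT = 3.44×10⁻³ / 8.367182×10⁻⁶ = 411.130 K, so T = 14.1 + 411.130 = 425.230 °C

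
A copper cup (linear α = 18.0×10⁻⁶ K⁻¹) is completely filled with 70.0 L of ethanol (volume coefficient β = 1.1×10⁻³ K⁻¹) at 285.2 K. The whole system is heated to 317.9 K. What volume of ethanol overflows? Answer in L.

2.39 L

The cup also expands: β_container ≈ 3α = 5.4×10⁻⁵ /K
Net overflow = V₀(β_liq − 3α_cont)ΔT
β − 3α = 1.10×10⁻³ − 5.4×10⁻⁵ = 1.046×10⁻³ /K; ΔT = 32.7 K
ΔV = 70.0 × 1.046×10⁻³ × 32.7 = 2.39 L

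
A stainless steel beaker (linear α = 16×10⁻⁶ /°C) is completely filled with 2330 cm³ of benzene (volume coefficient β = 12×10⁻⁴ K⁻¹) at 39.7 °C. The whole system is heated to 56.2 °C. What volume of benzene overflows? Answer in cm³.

The beaker also expands: β_container ≈ 3α = 4.8×10⁻⁵ /K
Net overflow = V₀(β_liq − 3α_cont)ΔT
β − 3α = 1.20×10⁻³ − 4.8×10⁻⁵ = 1.152×10⁻³ /K; ΔT = 16.5 K
ΔV = 2330 × 1.152×10⁻³ × 16.5 = 44.3 cm³

44.3 cm³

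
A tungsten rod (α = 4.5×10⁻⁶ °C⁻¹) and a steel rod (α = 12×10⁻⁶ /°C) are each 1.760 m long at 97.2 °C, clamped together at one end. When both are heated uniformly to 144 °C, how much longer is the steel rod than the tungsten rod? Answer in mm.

0.618 mm

ΔT = 46.8 K
tungsten: ΔL = 4.5×10⁻⁶ × 1.760 m × 46.8 = 3.7066×10⁻⁴ m = 0.37066 mm
steel: ΔL = 12×10⁻⁶ × 1.760 m × 46.8 = 9.8842×10⁻⁴ m = 0.98842 mm
difference = 0.98842 − 0.37066 = 0.61776 mm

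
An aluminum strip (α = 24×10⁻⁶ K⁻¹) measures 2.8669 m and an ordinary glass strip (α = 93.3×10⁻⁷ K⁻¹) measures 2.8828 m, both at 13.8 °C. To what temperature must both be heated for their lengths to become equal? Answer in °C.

T = 393.2 °C

L₁(1 + α₁ΔT) = L₂(1 + α₂ΔT) ⇒ ΔT = (L₂ − L₁)/(α₁L₁ − α₂L₂)
L₂ − L₁ = 2.8828 − 2.8669 = 1.59×10⁻² m
α₁L₁ − α₂L₂ = 24×10⁻⁶×2.8669 − 93.3×10⁻⁷×2.8828 = 4.1909076×10⁻⁵ m/K
ΔT = 1.59×10⁻² / 4.1909076×10⁻⁵ = 379.393 K
T = 13.8 + 379.393 = 393.193 °C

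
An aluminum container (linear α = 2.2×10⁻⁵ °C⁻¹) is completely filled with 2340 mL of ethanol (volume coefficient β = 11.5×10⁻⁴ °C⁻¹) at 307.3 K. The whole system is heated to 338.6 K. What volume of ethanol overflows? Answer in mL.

79.4 mL

The container also expands: β_container ≈ 3α = 6.6×10⁻⁵ /K
Net overflow = V₀(β_liq − 3α_cont)ΔT
β − 3α = 1.15×10⁻³ − 6.6×10⁻⁵ = 1.084×10⁻³ /K; ΔT = 31.3 K
ΔV = 2340 × 1.084×10⁻³ × 31.3 = 79.4 mL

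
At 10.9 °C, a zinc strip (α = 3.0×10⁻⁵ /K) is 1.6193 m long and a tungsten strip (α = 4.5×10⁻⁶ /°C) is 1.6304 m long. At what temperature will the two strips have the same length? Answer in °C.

T = 280.0 °C

L₁(1 + α₁ΔT) = L₂(1 + α₂ΔT) ⇒ ΔT = (L₂ − L₁)/(α₁L₁ − α₂L₂)
L₂ − L₁ = 1.6304 − 1.6193 = 1.11×10⁻² m
α₁L₁ − α₂L₂ = 3.0×10⁻⁵×1.6193 − 4.5×10⁻⁶×1.6304 = 4.12422×10⁻⁵ m/K
ΔT = 1.11×10⁻² / 4.12422×10⁻⁵ = 269.142 K
T = 10.9 + 269.142 = 280.042 °C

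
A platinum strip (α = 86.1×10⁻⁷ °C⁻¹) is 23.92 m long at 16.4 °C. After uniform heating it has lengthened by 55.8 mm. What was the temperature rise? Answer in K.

ΔT = 271 K

ΔL = αL₀ΔT ⇒ ΔT = ΔL / (αL₀)
ΔT = 55.8×10⁻³ m / (86.1×10⁻⁷ × 23.92 m) = 270.94 K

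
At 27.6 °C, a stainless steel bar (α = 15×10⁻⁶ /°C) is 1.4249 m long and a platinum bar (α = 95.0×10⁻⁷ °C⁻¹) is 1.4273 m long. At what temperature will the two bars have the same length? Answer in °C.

L₁(1 + α₁ΔT) = L₂(1 + α₂ΔT) ⇒ ΔT = (L₂ − L₁)/(α₁L₁ − α₂L₂)
L₂ − L₁ = 1.4273 − 1.4249 = 2.40×10⁻³ m
α₁L₁ − α₂L₂ = 15×10⁻⁶×1.4249 − 95.0×10⁻⁷×1.4273 = 7.81415×10⁻⁶ m/K
ΔT = 2.40×10⁻³ / 7.81415×10⁻⁶ = 307.135 K
T = 27.6 + 307.135 = 334.735 °C

T = 334.7 °C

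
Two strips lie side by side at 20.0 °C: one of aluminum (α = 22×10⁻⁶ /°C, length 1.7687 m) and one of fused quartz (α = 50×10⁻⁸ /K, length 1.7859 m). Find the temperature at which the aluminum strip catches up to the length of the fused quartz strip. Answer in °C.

T = 472.4 °C

L₁(1 + α₁ΔT) = L₂(1 + α₂ΔT) ⇒ ΔT = (L₂ − L₁)/(α₁L₁ − α₂L₂)
L₂ − L₁ = 1.7859 − 1.7687 = 1.72×10⁻² m
α₁L₁ − α₂L₂ = 22×10⁻⁶×1.7687 − 50×10⁻⁸×1.7859 = 3.801845×10⁻⁵ m/K
ΔT = 1.72×10⁻² / 3.801845×10⁻⁵ = 452.412 K
T = 20.0 + 452.412 = 472.412 °C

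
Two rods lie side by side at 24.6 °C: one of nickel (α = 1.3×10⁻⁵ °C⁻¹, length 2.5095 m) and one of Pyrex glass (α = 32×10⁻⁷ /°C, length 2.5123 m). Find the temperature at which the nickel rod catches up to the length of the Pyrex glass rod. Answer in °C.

T = 138.5 °C

L₁(1 + α₁ΔT) = L₂(1 + α₂ΔT) ⇒ ΔT = (L₂ − L₁)/(α₁L₁ − α₂L₂)
L₂ − L₁ = 2.5123 − 2.5095 = 2.80×10⁻³ m
α₁L₁ − α₂L₂ = 1.3×10⁻⁵×2.5095 − 32×10⁻⁷×2.5123 = 2.458414×10⁻⁵ m/K
ΔT = 2.80×10⁻³ / 2.458414×10⁻⁵ = 113.895 K
T = 24.6 + 113.895 = 138.495 °C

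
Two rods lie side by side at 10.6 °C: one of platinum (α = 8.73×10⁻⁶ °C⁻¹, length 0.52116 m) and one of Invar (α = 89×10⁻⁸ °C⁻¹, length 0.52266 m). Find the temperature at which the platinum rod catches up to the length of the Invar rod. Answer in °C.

T = 377.8 °C

Equal length when α₁L₁ΔT − α₂L₂ΔT = L₂ − L₁ = 1.50×10⁻³ m
α₁L₁ = 4.5497268×10⁻⁶, α₂L₂ = 4.651674×10⁻⁷ → Δ(αL) = 4.0845594×10⁻⁶ m/K
ΔT = 1.50×10⁻³ / 4.0845594×10⁻⁶ = 367.237 K, so T = 10.6 + 367.237 = 377.837 °C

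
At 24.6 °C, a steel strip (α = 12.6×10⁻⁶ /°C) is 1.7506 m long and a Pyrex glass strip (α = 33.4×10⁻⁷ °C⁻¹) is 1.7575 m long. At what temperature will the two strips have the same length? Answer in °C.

Equal length when α₁L₁ΔT − α₂L₂ΔT = L₂ − L₁ = 6.90×10⁻³ m
α₁L₁ = 2.205756×10⁻⁵, α₂L₂ = 5.87005×10⁻⁶ → Δ(αL) = 1.618751×10⁻⁵ m/K
ΔT = 6.90×10⁻³ / 1.618751×10⁻⁵ = 426.255 K, so T = 24.6 + 426.255 = 450.855 °C

T = 450.9 °C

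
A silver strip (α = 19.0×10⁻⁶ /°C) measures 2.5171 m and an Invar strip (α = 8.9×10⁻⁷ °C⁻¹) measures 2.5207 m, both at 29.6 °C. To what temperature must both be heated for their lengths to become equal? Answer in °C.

T = 108.6 °C

Equal length when α₁L₁ΔT − α₂L₂ΔT = L₂ − L₁ = 3.60×10⁻³ m
α₁L₁ = 4.78249×10⁻⁵, α₂L₂ = 2.243423×10⁻⁶ → Δ(αL) = 4.5581477×10⁻⁵ m/K
ΔT = 3.60×10⁻³ / 4.5581477×10⁻⁵ = 78.979 K, so T = 29.6 + 78.979 = 108.579 °C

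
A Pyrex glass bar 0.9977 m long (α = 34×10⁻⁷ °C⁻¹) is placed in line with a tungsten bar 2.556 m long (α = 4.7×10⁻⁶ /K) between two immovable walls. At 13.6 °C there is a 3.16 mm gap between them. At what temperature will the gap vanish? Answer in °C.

Gap closes when ΔL₁ + ΔL₂ = 3.16 mm = 3.16×10⁻³ m
(α₁L₁ + α₂L₂)ΔT = g
α₁L₁ + α₂L₂ = 34×10⁻⁷×0.9977 + 4.7×10⁻⁶×2.556 = 1.540538×10⁻⁵ m/K
ΔT = 3.16×10⁻³ / 1.540538×10⁻⁵ = 205.12 K
T = 13.6 + 205.12 = 218.72 °C

T = 219 °C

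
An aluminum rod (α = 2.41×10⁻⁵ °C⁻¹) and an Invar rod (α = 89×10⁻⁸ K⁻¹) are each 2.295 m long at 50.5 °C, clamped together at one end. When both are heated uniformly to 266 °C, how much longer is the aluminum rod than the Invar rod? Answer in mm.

11.5 mm

ΔT = 215.5 K
aluminum: ΔL = 2.41×10⁻⁵ × 2.295 m × 215.5 = 1.1919×10⁻² m = 11.919 mm
Invar: ΔL = 89×10⁻⁸ × 2.295 m × 215.5 = 4.4017×10⁻⁴ m = 0.44017 mm
difference = 11.919 − 0.44017 = 11.47883 mm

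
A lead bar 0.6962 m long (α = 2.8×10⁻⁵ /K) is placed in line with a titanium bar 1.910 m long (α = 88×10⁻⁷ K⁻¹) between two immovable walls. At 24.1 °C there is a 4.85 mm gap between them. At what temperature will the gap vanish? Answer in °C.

T = 158 °C

Gap closes when ΔL₁ + ΔL₂ = 4.85 mm = 4.85×10⁻³ m
(α₁L₁ + α₂L₂)ΔT = g
α₁L₁ + α₂L₂ = 2.8×10⁻⁵×0.6962 + 88×10⁻⁷×1.910 = 3.63016×10⁻⁵ m/K
ΔT = 4.85×10⁻³ / 3.63016×10⁻⁵ = 133.60 K
T = 24.1 + 133.60 = 157.70 °C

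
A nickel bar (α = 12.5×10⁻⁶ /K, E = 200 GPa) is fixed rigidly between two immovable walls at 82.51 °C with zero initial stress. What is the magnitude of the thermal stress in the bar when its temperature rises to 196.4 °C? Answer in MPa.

σ = 285 MPa

Fully constrained: the free strain ε = αΔT is blocked, so σ = Eε = EαΔT.
|ΔT| = 113.89 K
σ = 200×10⁹ × 12.5×10⁻⁶ × 113.89 = 2.85×10⁸ Pa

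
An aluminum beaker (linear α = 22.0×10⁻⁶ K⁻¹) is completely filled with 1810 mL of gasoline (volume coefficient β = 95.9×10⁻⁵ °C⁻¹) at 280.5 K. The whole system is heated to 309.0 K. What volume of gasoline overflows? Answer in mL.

The beaker also expands: β_container ≈ 3α = 6.6×10⁻⁵ /K
Net overflow = V₀(β_liq − 3α_cont)ΔT
β − 3α = 9.59×10⁻⁴ − 6.6×10⁻⁵ = 8.93×10⁻⁴ /K; ΔT = 28.5 K
ΔV = 1810 × 8.93×10⁻⁴ × 28.5 = 46.1 mL

46.1 mL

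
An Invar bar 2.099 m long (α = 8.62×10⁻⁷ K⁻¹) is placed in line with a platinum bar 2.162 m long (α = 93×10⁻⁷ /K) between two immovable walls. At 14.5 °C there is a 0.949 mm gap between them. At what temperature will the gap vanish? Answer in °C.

T = 57.8 °C

Gap closes when ΔL₁ + ΔL₂ = 0.949 mm = 9.49×10⁻⁴ m
(α₁L₁ + α₂L₂)ΔT = g
α₁L₁ + α₂L₂ = 8.62×10⁻⁷×2.099 + 93×10⁻⁷×2.162 = 2.1915938×10⁻⁵ m/K
ΔT = 9.49×10⁻⁴ / 2.1915938×10⁻⁵ = 43.302 K
T = 14.5 + 43.302 = 57.802 °C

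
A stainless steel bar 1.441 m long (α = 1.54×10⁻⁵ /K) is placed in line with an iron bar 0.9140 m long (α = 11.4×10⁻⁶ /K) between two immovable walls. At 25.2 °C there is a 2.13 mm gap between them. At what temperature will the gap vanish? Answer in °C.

α₁L₁ = 2.21914×10⁻⁵ m/K, α₂L₂ = 1.04196×10⁻⁵ m/K → total 3.2611×10⁻⁵ m/K
ΔT = g/(α₁L₁+α₂L₂) = 2.13×10⁻³ / 3.2611×10⁻⁵ = 65.315 K
T = 25.2 + 65.315 = 90.515 °C

T = 90.5 °C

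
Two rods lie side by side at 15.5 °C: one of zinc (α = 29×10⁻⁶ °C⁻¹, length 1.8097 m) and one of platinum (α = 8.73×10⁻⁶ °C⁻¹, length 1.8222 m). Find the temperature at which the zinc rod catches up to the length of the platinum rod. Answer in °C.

T = 357.3 °C

L₁(1 + α₁ΔT) = L₂(1 + α₂ΔT) ⇒ ΔT = (L₂ − L₁)/(α₁L₁ − α₂L₂)
L₂ − L₁ = 1.8222 − 1.8097 = 1.25×10⁻² m
α₁L₁ − α₂L₂ = 29×10⁻⁶×1.8097 − 8.73×10⁻⁶×1.8222 = 3.6573494×10⁻⁵ m/K
ΔT = 1.25×10⁻² / 3.6573494×10⁻⁵ = 341.778 K
T = 15.5 + 341.778 = 357.278 °C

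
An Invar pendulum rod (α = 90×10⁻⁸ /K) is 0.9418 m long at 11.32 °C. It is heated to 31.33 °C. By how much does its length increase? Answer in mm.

ΔL = 0.0170 mm

|ΔT| = |31.33 − 11.32| = 20.01 K
ΔL = αL₀ΔT = (90×10⁻⁸)(0.9418)(20.01) = 1.70×10⁻⁵ m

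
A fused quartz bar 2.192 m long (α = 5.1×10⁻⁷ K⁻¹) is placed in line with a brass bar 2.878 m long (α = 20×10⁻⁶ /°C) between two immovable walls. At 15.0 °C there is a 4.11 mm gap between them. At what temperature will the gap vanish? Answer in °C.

T = 85.0 °C

Gap closes when ΔL₁ + ΔL₂ = 4.11 mm = 4.11×10⁻³ m
(α₁L₁ + α₂L₂)ΔT = g
α₁L₁ + α₂L₂ = 5.1×10⁻⁷×2.192 + 20×10⁻⁶×2.878 = 5.867792×10⁻⁵ m/K
ΔT = 4.11×10⁻³ / 5.867792×10⁻⁵ = 70.043 K
T = 15.0 + 70.043 = 85.043 °C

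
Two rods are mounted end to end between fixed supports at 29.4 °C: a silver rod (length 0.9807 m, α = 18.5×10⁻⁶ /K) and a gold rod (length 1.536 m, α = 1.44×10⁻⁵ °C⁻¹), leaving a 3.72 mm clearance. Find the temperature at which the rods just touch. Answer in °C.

α₁L₁ = 1.814295×10⁻⁵ m/K, α₂L₂ = 2.21184×10⁻⁵ m/K → total 4.026135×10⁻⁵ m/K
ΔT = g/(α₁L₁+α₂L₂) = 3.72×10⁻³ / 4.026135×10⁻⁵ = 92.40 K
T = 29.4 + 92.40 = 121.80 °C

T = 122 °C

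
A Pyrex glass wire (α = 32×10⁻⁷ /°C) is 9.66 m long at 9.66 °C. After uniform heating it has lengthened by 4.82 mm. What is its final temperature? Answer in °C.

ΔL = αL₀ΔT ⇒ ΔT = ΔL / (αL₀)
ΔT = 4.82×10⁻³ m / (32×10⁻⁷ × 9.66 m) = 155.93 K
T = 9.66 + 155.93 = 165.59 °C

T = 166 °C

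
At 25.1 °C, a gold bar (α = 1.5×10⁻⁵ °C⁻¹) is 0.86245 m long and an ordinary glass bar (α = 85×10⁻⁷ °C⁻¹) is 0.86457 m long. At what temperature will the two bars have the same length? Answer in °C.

Equal length when α₁L₁ΔT − α₂L₂ΔT = L₂ − L₁ = 2.12×10⁻³ m
α₁L₁ = 1.293675×10⁻⁵, α₂L₂ = 7.348845×10⁻⁶ → Δ(αL) = 5.587905×10⁻⁶ m/K
ΔT = 2.12×10⁻³ / 5.587905×10⁻⁶ = 379.391 K, so T = 25.1 + 379.391 = 404.491 °C

T = 404.5 °C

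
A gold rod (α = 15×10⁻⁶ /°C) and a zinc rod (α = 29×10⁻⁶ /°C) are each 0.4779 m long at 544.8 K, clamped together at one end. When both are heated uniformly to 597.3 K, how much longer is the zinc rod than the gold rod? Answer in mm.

ΔT = 52.5 K
gold: ΔL = 15×10⁻⁶ × 0.4779 m × 52.5 = 3.7635×10⁻⁴ m = 0.37635 mm
zinc: ΔL = 29×10⁻⁶ × 0.4779 m × 52.5 = 7.2760×10⁻⁴ m = 0.72760 mm
difference = 0.72760 − 0.37635 = 0.35125 mm

0.351 mm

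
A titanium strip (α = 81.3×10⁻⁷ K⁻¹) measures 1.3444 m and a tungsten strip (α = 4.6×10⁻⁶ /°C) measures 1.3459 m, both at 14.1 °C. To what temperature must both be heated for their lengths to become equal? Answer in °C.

T = 330.6 °C

Equal length when α₁L₁ΔT − α₂L₂ΔT = L₂ − L₁ = 1.50×10⁻³ m
α₁L₁ = 1.0929972×10⁻⁵, α₂L₂ = 6.19114×10⁻⁶ → Δ(αL) = 4.738832×10⁻⁶ m/K
ΔT = 1.50×10⁻³ / 4.738832×10⁻⁶ = 316.534 K, so T = 14.1 + 316.534 = 330.634 °C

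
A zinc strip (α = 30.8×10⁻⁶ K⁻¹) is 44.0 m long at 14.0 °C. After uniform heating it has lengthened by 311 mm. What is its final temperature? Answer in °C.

T = 243 °C

ΔL = αL₀ΔT ⇒ ΔT = ΔL / (αL₀)
ΔT = 311×10⁻³ m / (30.8×10⁻⁶ × 44.0 m) = 229.49 K
T = 14.0 + 229.49 = 243.49 °C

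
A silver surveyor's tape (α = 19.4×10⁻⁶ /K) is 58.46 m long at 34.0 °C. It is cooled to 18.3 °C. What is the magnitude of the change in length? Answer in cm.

ΔL = 1.78 cm

|ΔT| = |18.3 − 34.0| = 15.7 K
ΔL = αL₀ΔT = (19.4×10⁻⁶)(58.46)(15.7) = 1.78×10⁻² m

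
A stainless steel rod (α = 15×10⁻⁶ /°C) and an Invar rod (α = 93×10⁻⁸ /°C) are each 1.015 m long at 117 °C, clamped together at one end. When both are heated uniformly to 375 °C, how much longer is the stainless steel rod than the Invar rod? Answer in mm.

3.68 mm

ΔT = 258 K
stainless steel: ΔL = 15×10⁻⁶ × 1.015 m × 258 = 3.9280×10⁻³ m = 3.9280 mm
Invar: ΔL = 93×10⁻⁸ × 1.015 m × 258 = 2.4354×10⁻⁴ m = 0.24354 mm
difference = 3.9280 − 0.24354 = 3.68446 mm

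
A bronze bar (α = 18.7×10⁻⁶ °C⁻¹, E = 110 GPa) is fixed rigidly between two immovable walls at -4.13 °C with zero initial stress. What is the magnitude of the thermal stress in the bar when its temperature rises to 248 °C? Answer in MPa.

σ = 519 MPa

Fully constrained: the free strain ε = αΔT is blocked, so σ = Eε = EαΔT.
|ΔT| = 252.13 K
σ = 110×10⁹ × 18.7×10⁻⁶ × 252.13 = 5.19×10⁸ Pa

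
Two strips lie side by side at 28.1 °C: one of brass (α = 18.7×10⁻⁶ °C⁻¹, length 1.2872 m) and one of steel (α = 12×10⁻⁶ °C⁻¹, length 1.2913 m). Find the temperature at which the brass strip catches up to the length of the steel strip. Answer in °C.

Equal length when α₁L₁ΔT − α₂L₂ΔT = L₂ − L₁ = 4.10×10⁻³ m
α₁L₁ = 2.407064×10⁻⁵, α₂L₂ = 1.54956×10⁻⁵ → Δ(αL) = 8.57504×10⁻⁶ m/K
ΔT = 4.10×10⁻³ / 8.57504×10⁻⁶ = 478.132 K, so T = 28.1 + 478.132 = 506.232 °C

T = 506.2 °C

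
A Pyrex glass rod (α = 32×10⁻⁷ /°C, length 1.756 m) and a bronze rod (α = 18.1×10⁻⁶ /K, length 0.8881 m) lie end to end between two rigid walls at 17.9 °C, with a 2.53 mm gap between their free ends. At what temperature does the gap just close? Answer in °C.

T = 135 °C

α₁L₁ = 5.6192×10⁻⁶ m/K, α₂L₂ = 1.607461×10⁻⁵ m/K → total 2.169381×10⁻⁵ m/K
ΔT = g/(α₁L₁+α₂L₂) = 2.53×10⁻³ / 2.169381×10⁻⁵ = 116.62 K
T = 17.9 + 116.62 = 134.52 °C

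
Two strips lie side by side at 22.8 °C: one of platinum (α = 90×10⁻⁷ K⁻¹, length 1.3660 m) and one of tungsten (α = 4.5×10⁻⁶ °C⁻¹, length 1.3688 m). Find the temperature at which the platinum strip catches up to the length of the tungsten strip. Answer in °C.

L₁(1 + α₁ΔT) = L₂(1 + α₂ΔT) ⇒ ΔT = (L₂ − L₁)/(α₁L₁ − α₂L₂)
L₂ − L₁ = 1.3688 − 1.3660 = 2.80×10⁻³ m
α₁L₁ − α₂L₂ = 90×10⁻⁷×1.3660 − 4.5×10⁻⁶×1.3688 = 6.1344×10⁻⁶ m/K
ΔT = 2.80×10⁻³ / 6.1344×10⁻⁶ = 456.442 K
T = 22.8 + 456.442 = 479.242 °C

T = 479.2 °C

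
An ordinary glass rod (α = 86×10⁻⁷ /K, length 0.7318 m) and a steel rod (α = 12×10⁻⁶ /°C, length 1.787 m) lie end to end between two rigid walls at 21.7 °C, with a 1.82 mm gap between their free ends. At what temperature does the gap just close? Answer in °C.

T = 87.3 °C

α₁L₁ = 6.29348×10⁻⁶ m/K, α₂L₂ = 2.1444×10⁻⁵ m/K → total 2.773748×10⁻⁵ m/K
ΔT = g/(α₁L₁+α₂L₂) = 1.82×10⁻³ / 2.773748×10⁻⁵ = 65.615 K
T = 21.7 + 65.615 = 87.315 °C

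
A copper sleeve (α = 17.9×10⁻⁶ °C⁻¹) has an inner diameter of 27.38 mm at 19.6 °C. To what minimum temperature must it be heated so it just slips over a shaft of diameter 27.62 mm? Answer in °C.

T = 509 °C

Required Δd = 27.62 − 27.38 = 0.24 mm
Δd = αd₀ΔT ⇒ ΔT = Δd/(αd₀) = 0.24 / (17.9×10⁻⁶ × 27.38) = 489.69 K
T_min = 19.6 + 489.69 = 509.29 °C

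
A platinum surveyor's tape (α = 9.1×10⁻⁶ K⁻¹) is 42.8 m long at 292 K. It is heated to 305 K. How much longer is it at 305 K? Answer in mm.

|ΔT| = |305 − 292| = 13 K
ΔL = αL₀ΔT = (9.1×10⁻⁶)(42.8)(13) = 5.06×10⁻³ m

ΔL = 5.06 mm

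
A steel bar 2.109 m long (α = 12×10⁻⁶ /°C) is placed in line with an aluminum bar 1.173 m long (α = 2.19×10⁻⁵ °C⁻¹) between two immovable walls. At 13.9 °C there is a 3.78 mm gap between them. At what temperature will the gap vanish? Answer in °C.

T = 88.0 °C

Gap closes when ΔL₁ + ΔL₂ = 3.78 mm = 3.78×10⁻³ m
(α₁L₁ + α₂L₂)ΔT = g
α₁L₁ + α₂L₂ = 12×10⁻⁶×2.109 + 2.19×10⁻⁵×1.173 = 5.09967×10⁻⁵ m/K
ΔT = 3.78×10⁻³ / 5.09967×10⁻⁵ = 74.122 K
T = 13.9 + 74.122 = 88.022 °C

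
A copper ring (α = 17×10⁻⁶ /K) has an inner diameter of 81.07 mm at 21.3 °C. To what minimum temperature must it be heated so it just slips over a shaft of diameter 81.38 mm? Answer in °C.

T = 246 °C

Required Δd = 81.38 − 81.07 = 0.31 mm
Δd = αd₀ΔT ⇒ ΔT = Δd/(αd₀) = 0.31 / (17×10⁻⁶ × 81.07) = 224.93 K
T_min = 21.3 + 224.93 = 246.23 °C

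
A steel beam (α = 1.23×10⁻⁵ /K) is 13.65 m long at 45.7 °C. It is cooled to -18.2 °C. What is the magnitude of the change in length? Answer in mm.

ΔL = 10.7 mm

|ΔT| = |-18.2 − 45.7| = 63.9 K
ΔL = αL₀ΔT = (1.23×10⁻⁵)(13.65)(63.9) = 1.07×10⁻² m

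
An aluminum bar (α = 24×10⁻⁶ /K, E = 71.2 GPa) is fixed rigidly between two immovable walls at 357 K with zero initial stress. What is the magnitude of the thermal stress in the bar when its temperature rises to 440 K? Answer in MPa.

σ = 142 MPa

Fully constrained: the free strain ε = αΔT is blocked, so σ = Eε = EαΔT.
|ΔT| = 83 K
σ = 71.2×10⁹ × 24×10⁻⁶ × 83 = 1.42×10⁸ Pa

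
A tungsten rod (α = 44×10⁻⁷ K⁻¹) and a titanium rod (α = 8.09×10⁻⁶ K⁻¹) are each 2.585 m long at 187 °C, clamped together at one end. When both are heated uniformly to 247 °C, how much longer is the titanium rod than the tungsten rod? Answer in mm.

0.572 mm

ΔT = 60 K
tungsten: ΔL = 44×10⁻⁷ × 2.585 m × 60 = 6.8244×10⁻⁴ m = 0.68244 mm
titanium: ΔL = 8.09×10⁻⁶ × 2.585 m × 60 = 1.2548×10⁻³ m = 1.2548 mm
difference = 1.2548 − 0.68244 = 0.57236 mm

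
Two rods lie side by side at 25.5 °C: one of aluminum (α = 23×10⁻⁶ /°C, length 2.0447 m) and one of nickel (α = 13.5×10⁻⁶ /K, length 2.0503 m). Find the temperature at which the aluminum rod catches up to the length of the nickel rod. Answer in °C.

T = 314.9 °C

Equal length when α₁L₁ΔT − α₂L₂ΔT = L₂ − L₁ = 5.60×10⁻³ m
α₁L₁ = 4.70281×10⁻⁵, α₂L₂ = 2.767905×10⁻⁵ → Δ(αL) = 1.934905×10⁻⁵ m/K
ΔT = 5.60×10⁻³ / 1.934905×10⁻⁵ = 289.420 K, so T = 25.5 + 289.420 = 314.920 °C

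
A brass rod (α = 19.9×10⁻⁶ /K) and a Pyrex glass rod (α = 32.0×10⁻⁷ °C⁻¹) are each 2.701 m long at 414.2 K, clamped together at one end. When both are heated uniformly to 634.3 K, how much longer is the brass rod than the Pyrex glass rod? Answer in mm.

9.93 mm

ΔT = 220.1 K
brass: ΔL = 19.9×10⁻⁶ × 2.701 m × 220.1 = 1.1830×10⁻² m = 11.830 mm
Pyrex glass: ΔL = 32.0×10⁻⁷ × 2.701 m × 220.1 = 1.9024×10⁻³ m = 1.9024 mm
difference = 11.830 − 1.9024 = 9.9276 mm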